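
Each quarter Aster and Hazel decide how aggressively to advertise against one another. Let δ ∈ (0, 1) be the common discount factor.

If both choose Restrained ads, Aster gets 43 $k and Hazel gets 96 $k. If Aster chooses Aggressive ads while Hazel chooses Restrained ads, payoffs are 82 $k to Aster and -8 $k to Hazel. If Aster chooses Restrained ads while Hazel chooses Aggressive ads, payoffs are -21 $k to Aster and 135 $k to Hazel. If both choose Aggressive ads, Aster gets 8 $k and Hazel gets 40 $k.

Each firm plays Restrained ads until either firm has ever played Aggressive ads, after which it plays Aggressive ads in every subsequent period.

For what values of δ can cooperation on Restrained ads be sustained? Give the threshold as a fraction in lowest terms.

39/74

Aster: cooperation gives 43 each period; deviation gives 82 once then 8 forever.
  43/(1−δ) ≥ 82 + 8δ/(1−δ) ⇒ δ ≥ 39/74.
Hazel: cooperation gives 96 each period; deviation gives 135 once then 40 forever.
  δ ≥ 39/95.
Both must hold, so the binding constraint is Aster's: δ ≥ 39/74.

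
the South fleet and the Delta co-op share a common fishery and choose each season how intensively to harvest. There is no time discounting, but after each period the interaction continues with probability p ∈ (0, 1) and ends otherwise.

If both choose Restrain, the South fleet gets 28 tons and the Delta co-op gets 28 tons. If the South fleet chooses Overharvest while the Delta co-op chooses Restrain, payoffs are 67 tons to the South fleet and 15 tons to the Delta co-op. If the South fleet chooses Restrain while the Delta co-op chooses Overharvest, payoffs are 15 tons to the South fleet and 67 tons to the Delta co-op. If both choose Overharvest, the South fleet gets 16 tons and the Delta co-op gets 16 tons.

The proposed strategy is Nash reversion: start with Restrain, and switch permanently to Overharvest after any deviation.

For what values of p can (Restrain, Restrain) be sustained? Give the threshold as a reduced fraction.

Expected cooperation value is 28 + p·28 + p²·28 + … = 28/(1−p); deviation gives 67 + p·16/(1−p).
28 ≥ 67(1−p) + 16p ⇒ 51p ≥ 39 ⇒ p ≥ 39/51 = 13/17.

13/17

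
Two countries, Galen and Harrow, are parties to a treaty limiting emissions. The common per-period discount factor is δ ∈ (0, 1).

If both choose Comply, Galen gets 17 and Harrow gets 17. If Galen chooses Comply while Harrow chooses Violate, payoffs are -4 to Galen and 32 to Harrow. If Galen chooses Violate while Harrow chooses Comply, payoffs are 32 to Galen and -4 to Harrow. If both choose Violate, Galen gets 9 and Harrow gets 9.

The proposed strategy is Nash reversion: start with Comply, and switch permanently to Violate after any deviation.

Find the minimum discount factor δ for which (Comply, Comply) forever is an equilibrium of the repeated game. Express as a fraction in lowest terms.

One-period gain from deviating is 32 − 17 = 15. The loss is 17 − 9 = 8 in every subsequent period, with present value 8·δ/(1−δ).
Deviation is unprofitable when 8·δ/(1−δ) ≥ 15, i.e. δ/(1−δ) ≥ 15/8.
Equivalently δ ≥ 15/(15+8) = 15/23.

15/23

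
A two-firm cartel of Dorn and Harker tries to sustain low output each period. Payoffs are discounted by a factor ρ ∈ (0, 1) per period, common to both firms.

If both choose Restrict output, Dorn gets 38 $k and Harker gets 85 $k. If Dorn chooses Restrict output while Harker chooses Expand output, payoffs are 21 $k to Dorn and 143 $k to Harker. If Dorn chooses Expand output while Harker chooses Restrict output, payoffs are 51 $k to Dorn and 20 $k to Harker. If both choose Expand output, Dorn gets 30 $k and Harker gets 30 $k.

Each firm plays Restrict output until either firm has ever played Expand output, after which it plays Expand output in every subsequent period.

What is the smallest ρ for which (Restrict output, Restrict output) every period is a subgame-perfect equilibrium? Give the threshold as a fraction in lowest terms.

Dorn's threshold: (51−38)/(51−30) = 13/21.
Harker's threshold: (143−85)/(143−30) = 58/113.
13/21 > 58/113, so Dorn binds and ρ* = 13/21.

13/21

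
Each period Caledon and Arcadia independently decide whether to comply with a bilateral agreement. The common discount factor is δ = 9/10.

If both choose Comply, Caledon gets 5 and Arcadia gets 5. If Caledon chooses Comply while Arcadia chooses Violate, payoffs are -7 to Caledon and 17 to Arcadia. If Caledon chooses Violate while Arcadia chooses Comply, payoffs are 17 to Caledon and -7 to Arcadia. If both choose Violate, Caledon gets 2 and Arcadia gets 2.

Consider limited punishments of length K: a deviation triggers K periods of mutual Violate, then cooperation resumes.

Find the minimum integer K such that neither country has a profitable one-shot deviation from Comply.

6

No profitable deviation requires (5−2)(δ+…+δ^K) ≥ 17−5, i.e. δ+…+δ^K ≥ 4 ≈ 4.0000.
With δ = 9/10, the partial sums are K=1: 0.9000, K=2: 1.7100, K=3: 2.4390, K=4: 3.0951, K=5: 3.6856, K=6: 4.2170.
K = 6 is the first length at which the sum reaches 4.0000.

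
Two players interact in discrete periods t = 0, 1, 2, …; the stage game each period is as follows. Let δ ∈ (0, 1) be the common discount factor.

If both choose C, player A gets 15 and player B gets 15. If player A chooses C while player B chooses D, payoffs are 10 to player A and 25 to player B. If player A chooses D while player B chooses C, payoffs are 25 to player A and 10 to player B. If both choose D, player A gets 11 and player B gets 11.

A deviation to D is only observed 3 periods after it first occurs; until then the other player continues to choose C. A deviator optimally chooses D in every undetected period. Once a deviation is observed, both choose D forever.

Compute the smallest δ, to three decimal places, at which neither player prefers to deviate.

0.894

A deviator earns 25 for 3 periods, then 11 forever; cooperating earns 15 forever. Multiplying the IC by (1−δ):
15 ≥ 25(1−δ^3) + 11δ^3, so 14·δ^3 ≥ 10 and δ^3 ≥ 5/7.
δ ≥ (5/7)^(1/3) ≈ 0.894.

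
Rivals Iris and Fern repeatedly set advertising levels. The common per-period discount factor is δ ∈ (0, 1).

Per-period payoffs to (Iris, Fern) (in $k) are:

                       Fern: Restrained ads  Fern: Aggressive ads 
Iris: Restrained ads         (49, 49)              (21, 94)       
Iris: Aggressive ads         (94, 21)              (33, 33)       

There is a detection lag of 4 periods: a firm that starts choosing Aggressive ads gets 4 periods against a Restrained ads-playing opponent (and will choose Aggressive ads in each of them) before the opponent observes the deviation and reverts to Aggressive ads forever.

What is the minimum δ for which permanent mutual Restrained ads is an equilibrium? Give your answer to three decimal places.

Deviating for the 4 undetected periods gains 94−49 = 45 per period over cooperation, then loses 49−33 = 16 per period forever once punishment starts.
Gain: 45(1 + δ + … + δ^3); loss: 16·δ^4/(1−δ).
No profitable deviation ⇔ 45(1−δ^4) ≤ 16·δ^4, i.e. δ^4 ≥ 45/(45+16) = 45/61.
Hence δ ≥ (45/61)^(1/4) ≈ 0.927.

0.927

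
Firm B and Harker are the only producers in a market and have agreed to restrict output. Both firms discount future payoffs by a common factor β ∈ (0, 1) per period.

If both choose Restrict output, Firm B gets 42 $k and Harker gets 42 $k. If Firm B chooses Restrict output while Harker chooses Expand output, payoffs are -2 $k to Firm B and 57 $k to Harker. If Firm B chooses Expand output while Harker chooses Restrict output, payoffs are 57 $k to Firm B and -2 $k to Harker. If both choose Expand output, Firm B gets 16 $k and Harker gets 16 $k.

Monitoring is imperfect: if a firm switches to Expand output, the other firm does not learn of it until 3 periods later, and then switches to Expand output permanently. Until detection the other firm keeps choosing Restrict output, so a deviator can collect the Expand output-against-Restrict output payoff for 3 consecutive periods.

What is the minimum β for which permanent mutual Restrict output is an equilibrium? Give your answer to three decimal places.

A deviator earns 57 for 3 periods, then 16 forever; cooperating earns 42 forever. Multiplying the IC by (1−β):
42 ≥ 57(1−β^3) + 16β^3, so 41·β^3 ≥ 15 and β^3 ≥ 15/41.
β ≥ (15/41)^(1/3) ≈ 0.715.

0.715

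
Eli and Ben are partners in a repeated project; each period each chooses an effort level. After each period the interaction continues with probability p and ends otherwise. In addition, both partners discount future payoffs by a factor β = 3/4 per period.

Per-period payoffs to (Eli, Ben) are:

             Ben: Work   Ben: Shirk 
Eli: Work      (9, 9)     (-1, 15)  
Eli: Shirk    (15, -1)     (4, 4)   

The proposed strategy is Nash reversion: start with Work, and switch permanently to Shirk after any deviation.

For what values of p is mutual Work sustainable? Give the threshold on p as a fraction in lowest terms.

Expected continuation weight on next period's payoff is β·p = 3/4·p, which plays the role of the discount factor.
Cooperation requires 3/4·p ≥ (15−9)/(15−4) = 6/11, hence p ≥ 8/11.

8/11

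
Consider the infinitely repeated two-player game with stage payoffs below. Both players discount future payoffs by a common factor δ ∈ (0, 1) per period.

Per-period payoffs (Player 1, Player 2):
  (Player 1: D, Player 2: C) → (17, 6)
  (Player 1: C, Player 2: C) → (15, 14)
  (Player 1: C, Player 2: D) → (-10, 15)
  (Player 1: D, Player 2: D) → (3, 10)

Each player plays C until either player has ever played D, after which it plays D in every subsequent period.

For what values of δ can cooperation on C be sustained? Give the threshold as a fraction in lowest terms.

For Player 1: deviation gain 17−15 = 2, per-period punishment loss 15−3 = 12. IC gives δ ≥ 2/14 = 1/7.
For Player 2: gain 1, loss 4 per period, so δ ≥ 1/5.
The tighter constraint is Player 2's, so cooperation needs δ ≥ 1/5.

1/5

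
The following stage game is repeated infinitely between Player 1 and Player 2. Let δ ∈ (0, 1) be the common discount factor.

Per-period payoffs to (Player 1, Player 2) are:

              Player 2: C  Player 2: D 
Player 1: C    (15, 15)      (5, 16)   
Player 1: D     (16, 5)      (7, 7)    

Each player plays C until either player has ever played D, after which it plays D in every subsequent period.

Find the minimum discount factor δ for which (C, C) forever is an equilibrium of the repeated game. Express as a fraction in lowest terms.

1/9

Under grim trigger the critical discount factor is (T−C)/(T−P) with T = 16, C = 15, P = 7.
δ* = (16−15)/(16−7) = 1/9.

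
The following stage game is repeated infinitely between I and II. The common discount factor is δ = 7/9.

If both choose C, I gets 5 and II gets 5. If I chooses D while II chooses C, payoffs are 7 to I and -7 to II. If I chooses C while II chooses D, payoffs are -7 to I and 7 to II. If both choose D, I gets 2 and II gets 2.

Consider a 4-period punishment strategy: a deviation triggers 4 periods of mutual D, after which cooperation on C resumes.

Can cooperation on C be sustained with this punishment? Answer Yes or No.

IC: δ+…+δ^4 ≥ (7−5)/(5−2) = 2/3.
At δ = 7/9: partial sum = 2.2192 ≥ 0.6667. Cooperation sustainable.

Yes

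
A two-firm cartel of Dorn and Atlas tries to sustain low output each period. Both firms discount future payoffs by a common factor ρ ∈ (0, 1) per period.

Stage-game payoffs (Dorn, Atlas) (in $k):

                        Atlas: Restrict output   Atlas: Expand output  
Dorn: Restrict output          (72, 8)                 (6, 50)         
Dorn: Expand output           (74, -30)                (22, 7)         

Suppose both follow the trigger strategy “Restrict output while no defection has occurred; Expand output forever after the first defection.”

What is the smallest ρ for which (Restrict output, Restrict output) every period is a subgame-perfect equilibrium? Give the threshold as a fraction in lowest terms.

42/43

Dorn: cooperation gives 72 each period; deviation gives 74 once then 22 forever.
  72/(1−ρ) ≥ 74 + 22ρ/(1−ρ) ⇒ ρ ≥ 2/52 = 1/26.
Atlas: cooperation gives 8 each period; deviation gives 50 once then 7 forever.
  ρ ≥ 42/43.
Both must hold, so the binding constraint is Atlas's: ρ ≥ 42/43.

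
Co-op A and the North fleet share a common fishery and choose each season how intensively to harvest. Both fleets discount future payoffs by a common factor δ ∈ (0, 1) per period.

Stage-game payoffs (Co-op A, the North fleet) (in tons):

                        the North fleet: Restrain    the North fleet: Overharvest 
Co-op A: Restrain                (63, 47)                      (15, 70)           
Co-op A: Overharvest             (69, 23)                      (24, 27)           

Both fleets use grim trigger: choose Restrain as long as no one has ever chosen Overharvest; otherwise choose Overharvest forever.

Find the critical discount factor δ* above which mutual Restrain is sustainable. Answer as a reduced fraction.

23/43

For Co-op A: deviation gain 69−63 = 6, per-period punishment loss 63−24 = 39. IC gives δ ≥ 6/45 = 2/15.
For the North fleet: gain 23, loss 20 per period, so δ ≥ 23/43.
The tighter constraint is the North fleet's, so cooperation needs δ ≥ 23/43.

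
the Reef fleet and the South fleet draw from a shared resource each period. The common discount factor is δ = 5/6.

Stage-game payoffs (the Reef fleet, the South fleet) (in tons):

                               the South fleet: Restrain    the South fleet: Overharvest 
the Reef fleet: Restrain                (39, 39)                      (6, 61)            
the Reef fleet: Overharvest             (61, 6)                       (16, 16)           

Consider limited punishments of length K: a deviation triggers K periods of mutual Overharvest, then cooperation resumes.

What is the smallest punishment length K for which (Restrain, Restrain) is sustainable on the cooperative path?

2

No profitable deviation requires (39−16)(δ+…+δ^K) ≥ 61−39, i.e. δ+…+δ^K ≥ 22/23 ≈ 0.9565.
With δ = 5/6, the partial sums are K=1: 0.8333, K=2: 1.5278.
K = 2 is the first length at which the sum reaches 0.9565.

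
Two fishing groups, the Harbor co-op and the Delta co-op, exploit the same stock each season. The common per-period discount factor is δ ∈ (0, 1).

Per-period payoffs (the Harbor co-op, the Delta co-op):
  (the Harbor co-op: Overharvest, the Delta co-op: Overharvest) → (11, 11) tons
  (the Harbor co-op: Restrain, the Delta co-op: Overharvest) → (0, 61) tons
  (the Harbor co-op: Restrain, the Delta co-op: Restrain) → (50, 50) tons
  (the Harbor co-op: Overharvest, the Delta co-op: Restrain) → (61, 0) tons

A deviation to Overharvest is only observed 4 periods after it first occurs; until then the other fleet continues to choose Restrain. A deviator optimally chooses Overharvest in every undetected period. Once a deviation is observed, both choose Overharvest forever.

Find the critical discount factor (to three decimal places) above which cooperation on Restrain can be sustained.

The best deviation is to choose Overharvest for all 4 undetected periods, earning 61 each, then 11 forever once detected.
Deviation value: 61(1−δ^4)/(1−δ) + 11δ^4/(1−δ); cooperation value: 50/(1−δ).
IC: 50 ≥ 61(1−δ^4) + 11δ^4 = 61 − 50δ^4.
So δ^4 ≥ 11/50, giving δ ≥ (11/50)^(1/4) ≈ 0.685.

0.685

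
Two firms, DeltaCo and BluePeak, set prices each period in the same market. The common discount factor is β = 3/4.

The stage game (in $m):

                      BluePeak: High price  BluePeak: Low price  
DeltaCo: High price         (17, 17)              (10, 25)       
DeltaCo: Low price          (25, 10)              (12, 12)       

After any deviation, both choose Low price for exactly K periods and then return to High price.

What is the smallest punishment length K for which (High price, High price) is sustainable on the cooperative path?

Need Σ_{k=1}^{K} β^k ≥ (25−17)/(17−12) = 1.6000 at β = 3/4.
At K = 2 the sum is 1.3125 < 1.6000; at K = 3 it is 1.7344 ≥ 1.6000.
So the minimum punishment length is K = 3.

3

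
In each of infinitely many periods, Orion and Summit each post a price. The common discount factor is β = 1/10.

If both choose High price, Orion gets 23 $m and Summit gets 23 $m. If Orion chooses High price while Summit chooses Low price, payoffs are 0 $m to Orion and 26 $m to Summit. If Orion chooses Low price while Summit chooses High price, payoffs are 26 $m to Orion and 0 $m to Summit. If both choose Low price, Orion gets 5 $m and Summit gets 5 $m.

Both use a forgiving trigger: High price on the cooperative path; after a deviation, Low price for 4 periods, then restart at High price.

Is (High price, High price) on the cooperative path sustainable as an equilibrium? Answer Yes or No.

Comparing payoff streams over the 5 periods until play realigns: cooperate → 23(1+β+…+β^4); deviate → 26 + 5(β+…+β^4).
Cooperation is sustained iff (23−5)(β+…+β^4) ≥ 26−23.
β+…+β^4 = 1/10·(1−(1/10)^4)/(1−1/10) = 0.1111, and (26−23)/(23−5) = 0.1667.
0.1111 < 0.1667, so cooperation is not sustainable.

No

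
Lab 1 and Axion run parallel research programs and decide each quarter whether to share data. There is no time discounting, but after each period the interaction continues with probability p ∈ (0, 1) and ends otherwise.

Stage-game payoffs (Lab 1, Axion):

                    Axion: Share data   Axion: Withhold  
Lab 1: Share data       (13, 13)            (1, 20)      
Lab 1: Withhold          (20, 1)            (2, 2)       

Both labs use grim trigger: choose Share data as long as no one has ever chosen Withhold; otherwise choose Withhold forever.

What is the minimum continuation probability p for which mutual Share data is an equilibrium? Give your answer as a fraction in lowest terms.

With no time discounting, the continuation probability p plays the role of the discount factor.
Grim-trigger IC: 13/(1−p) ≥ 20 + 2p/(1−p) ⇒ p ≥ (20−13)/(20−2) = 7/18.

7/18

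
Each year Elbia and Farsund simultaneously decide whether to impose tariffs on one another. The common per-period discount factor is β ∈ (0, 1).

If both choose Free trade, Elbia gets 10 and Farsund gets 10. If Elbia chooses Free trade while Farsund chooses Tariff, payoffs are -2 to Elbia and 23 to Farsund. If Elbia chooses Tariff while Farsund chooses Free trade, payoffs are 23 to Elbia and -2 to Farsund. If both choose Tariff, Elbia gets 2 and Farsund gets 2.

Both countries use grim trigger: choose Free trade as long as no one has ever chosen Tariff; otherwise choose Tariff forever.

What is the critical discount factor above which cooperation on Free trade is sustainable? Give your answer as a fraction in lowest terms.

One-period gain from deviating is 23 − 10 = 13. The loss is 10 − 2 = 8 in every subsequent period, with present value 8·β/(1−β).
Deviation is unprofitable when 8·β/(1−β) ≥ 13, i.e. β/(1−β) ≥ 13/8.
Equivalently β ≥ 13/(13+8) = 13/21.

13/21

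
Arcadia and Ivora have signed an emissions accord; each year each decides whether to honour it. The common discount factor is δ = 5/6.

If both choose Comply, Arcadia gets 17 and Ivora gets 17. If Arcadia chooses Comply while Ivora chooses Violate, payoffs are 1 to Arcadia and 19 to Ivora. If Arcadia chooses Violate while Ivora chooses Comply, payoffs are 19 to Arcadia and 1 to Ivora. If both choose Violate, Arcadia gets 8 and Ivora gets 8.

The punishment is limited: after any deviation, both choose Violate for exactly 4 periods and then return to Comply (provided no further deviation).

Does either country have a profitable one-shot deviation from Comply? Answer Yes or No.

No

Comparing payoff streams over the 5 periods until play realigns: cooperate → 17(1+δ+…+δ^4); deviate → 19 + 8(δ+…+δ^4).
Cooperation is sustained iff (17−8)(δ+…+δ^4) ≥ 19−17.
δ+…+δ^4 = 5/6·(1−(5/6)^4)/(1−5/6) = 2.5887, and (19−17)/(17−8) = 0.2222.
2.5887 ≥ 0.2222, so cooperation is sustainable.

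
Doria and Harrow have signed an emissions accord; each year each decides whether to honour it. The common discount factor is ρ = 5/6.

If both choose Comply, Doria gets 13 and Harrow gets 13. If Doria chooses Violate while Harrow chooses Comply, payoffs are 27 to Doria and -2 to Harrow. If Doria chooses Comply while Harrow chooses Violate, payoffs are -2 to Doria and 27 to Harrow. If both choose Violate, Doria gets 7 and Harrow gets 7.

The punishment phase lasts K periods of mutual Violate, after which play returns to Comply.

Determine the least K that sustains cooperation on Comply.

No profitable deviation requires (13−7)(ρ+…+ρ^K) ≥ 27−13, i.e. ρ+…+ρ^K ≥ 7/3 ≈ 2.3333.
With ρ = 5/6, the partial sums are K=1: 0.8333, K=2: 1.5278, K=3: 2.1065, K=4: 2.5887.
K = 4 is the first length at which the sum reaches 2.3333.

4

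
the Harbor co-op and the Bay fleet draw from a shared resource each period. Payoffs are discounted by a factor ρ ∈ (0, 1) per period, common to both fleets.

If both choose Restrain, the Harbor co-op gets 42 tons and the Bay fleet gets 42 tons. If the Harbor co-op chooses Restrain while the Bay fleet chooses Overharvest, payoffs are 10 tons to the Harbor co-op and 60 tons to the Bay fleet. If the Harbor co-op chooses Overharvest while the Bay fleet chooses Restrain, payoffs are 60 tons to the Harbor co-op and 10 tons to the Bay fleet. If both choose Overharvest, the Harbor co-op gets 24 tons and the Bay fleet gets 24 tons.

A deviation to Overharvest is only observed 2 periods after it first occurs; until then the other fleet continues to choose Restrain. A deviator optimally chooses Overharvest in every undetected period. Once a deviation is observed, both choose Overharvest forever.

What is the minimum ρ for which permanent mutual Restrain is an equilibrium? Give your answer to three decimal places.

The best deviation is to choose Overharvest for all 2 undetected periods, earning 60 each, then 24 forever once detected.
Deviation value: 60(1−ρ^2)/(1−ρ) + 24ρ^2/(1−ρ); cooperation value: 42/(1−ρ).
IC: 42 ≥ 60(1−ρ^2) + 24ρ^2 = 60 − 36ρ^2.
So ρ^2 ≥ 18/36 = 1/2, giving ρ ≥ (1/2)^(1/2) ≈ 0.707.

0.707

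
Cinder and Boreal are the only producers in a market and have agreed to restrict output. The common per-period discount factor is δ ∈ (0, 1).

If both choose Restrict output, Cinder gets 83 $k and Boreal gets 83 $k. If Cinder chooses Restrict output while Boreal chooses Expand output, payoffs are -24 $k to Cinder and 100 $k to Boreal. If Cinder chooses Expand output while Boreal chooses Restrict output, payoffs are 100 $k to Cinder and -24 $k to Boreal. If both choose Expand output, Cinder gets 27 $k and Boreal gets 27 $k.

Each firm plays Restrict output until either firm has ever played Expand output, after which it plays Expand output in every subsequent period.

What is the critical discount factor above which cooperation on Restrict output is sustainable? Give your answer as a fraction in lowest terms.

17/73

One-period gain from deviating is 100 − 83 = 17. The loss is 83 − 27 = 56 in every subsequent period, with present value 56·δ/(1−δ).
Deviation is unprofitable when 56·δ/(1−δ) ≥ 17, i.e. δ/(1−δ) ≥ 17/56.
Equivalently δ ≥ 17/(17+56) = 17/73.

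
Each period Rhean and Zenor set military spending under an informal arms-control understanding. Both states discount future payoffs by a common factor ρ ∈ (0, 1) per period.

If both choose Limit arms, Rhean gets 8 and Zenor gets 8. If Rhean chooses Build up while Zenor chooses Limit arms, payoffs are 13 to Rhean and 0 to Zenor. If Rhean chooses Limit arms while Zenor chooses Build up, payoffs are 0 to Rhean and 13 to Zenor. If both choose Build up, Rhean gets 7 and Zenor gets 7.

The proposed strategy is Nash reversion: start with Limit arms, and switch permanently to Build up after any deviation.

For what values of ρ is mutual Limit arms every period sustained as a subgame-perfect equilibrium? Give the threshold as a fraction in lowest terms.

Cooperation forever yields 8 each period: 8/(1−ρ).
Deviating yields 13 once, then 7 forever: 13 + 7ρ/(1−ρ).
No profitable deviation requires 8/(1−ρ) ≥ 13 + 7ρ/(1−ρ).
Multiplying by (1−ρ): 8 ≥ 13(1−ρ) + 7ρ = 13 − 6ρ.
So 6ρ ≥ 5, i.e. ρ ≥ 5/6.

5/6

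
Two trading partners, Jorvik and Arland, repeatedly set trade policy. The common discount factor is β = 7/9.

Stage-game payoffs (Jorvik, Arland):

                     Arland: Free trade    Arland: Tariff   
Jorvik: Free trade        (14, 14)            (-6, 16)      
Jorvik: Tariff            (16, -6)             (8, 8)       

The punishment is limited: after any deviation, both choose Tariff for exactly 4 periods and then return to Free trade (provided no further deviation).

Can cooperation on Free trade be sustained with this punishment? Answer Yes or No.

Comparing payoff streams over the 5 periods until play realigns: cooperate → 14(1+β+…+β^4); deviate → 16 + 8(β+…+β^4).
Cooperation is sustained iff (14−8)(β+…+β^4) ≥ 16−14.
β+…+β^4 = 7/9·(1−(7/9)^4)/(1−7/9) = 2.2192, and (16−14)/(14−8) = 0.3333.
2.2192 ≥ 0.3333, so cooperation is sustainable.

Yes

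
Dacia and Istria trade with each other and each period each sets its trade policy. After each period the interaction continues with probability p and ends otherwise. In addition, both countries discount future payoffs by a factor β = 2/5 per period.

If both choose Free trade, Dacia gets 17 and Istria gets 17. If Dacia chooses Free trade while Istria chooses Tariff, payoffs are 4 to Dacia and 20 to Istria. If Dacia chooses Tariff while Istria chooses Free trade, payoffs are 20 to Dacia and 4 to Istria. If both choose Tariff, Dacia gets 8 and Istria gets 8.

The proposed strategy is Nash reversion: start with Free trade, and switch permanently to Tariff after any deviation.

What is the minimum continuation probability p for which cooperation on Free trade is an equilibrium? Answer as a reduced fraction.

With continuation probability p and discount β, the effective per-period discount factor is βp.
Grim-trigger IC: βp ≥ (20−17)/(20−8) = 1/4.
So p ≥ (1/4)/(2/5) = 5/8.

5/8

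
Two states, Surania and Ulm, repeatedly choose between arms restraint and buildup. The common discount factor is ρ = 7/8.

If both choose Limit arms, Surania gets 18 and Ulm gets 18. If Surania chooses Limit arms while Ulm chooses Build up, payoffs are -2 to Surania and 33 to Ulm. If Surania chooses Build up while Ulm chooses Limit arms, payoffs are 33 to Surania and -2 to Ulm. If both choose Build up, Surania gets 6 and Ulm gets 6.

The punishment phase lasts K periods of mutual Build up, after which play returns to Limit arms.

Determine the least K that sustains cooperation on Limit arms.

2

No profitable deviation requires (18−6)(ρ+…+ρ^K) ≥ 33−18, i.e. ρ+…+ρ^K ≥ 5/4 ≈ 1.2500.
With ρ = 7/8, the partial sums are K=1: 0.8750, K=2: 1.6406.
K = 2 is the first length at which the sum reaches 1.2500.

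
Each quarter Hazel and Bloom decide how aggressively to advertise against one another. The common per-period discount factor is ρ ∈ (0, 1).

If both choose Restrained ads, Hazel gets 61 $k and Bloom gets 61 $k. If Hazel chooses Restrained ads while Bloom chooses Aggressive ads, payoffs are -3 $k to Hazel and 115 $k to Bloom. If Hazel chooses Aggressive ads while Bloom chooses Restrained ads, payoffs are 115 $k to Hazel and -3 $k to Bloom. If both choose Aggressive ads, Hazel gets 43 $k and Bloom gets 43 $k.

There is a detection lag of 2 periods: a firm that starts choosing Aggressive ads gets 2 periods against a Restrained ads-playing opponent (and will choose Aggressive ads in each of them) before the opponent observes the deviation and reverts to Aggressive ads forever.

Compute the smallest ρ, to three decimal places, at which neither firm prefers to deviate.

0.866

Deviating for the 2 undetected periods gains 115−61 = 54 per period over cooperation, then loses 61−43 = 18 per period forever once punishment starts.
Gain: 54(1 + ρ + … + ρ^1); loss: 18·ρ^2/(1−ρ).
No profitable deviation ⇔ 54(1−ρ^2) ≤ 18·ρ^2, i.e. ρ^2 ≥ 54/(54+18) = 3/4.
Hence ρ ≥ (3/4)^(1/2) ≈ 0.866.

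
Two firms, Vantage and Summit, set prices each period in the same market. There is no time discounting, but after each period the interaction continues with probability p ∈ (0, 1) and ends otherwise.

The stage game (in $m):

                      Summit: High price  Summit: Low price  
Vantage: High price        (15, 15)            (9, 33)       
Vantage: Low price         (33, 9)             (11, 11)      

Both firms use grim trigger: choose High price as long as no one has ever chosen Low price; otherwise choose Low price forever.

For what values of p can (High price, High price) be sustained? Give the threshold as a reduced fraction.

9/11

Expected cooperation value is 15 + p·15 + p²·15 + … = 15/(1−p); deviation gives 33 + p·11/(1−p).
15 ≥ 33(1−p) + 11p ⇒ 22p ≥ 18 ⇒ p ≥ 18/22 = 9/11.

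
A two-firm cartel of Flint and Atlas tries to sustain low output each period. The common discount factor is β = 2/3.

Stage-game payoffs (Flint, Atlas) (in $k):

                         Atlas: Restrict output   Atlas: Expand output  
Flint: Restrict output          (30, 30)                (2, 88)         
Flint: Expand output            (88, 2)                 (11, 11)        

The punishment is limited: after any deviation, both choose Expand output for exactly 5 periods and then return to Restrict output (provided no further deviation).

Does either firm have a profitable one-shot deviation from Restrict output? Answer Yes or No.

Yes

A one-shot deviation gives 88 now, then 11 for 5 periods, then back to 30.
Gain from deviating: (88−30) today; loss: (30−11) in each of the next 5 periods.
No-deviation condition: (30−11)(β+…+β^5) ≥ 88−30, i.e. β+…+β^5 ≥ 58/19.
At β = 2/3: β+…+β^5 = 1.7366 < 3.0526.
So cooperation is not sustainable.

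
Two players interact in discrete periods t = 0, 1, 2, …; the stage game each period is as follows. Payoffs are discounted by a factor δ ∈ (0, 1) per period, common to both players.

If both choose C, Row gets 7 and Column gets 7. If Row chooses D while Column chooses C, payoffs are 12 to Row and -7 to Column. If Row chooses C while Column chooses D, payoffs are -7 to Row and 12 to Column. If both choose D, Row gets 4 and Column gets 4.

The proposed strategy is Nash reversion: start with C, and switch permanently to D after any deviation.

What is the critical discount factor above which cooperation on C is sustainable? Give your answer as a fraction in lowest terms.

5/8

Cooperation forever yields 7 each period: 7/(1−δ).
Deviating yields 12 once, then 4 forever: 12 + 4δ/(1−δ).
No profitable deviation requires 7/(1−δ) ≥ 12 + 4δ/(1−δ).
Multiplying by (1−δ): 7 ≥ 12(1−δ) + 4δ = 12 − 8δ.
So 8δ ≥ 5, i.e. δ ≥ 5/8.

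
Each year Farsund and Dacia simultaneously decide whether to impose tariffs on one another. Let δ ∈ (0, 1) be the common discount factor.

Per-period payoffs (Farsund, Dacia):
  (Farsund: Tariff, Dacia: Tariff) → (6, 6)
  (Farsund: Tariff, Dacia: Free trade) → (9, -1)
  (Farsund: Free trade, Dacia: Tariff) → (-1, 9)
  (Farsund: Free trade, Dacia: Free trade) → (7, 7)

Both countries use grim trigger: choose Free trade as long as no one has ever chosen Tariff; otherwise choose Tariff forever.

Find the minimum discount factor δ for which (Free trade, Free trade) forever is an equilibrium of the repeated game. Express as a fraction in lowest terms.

Under grim trigger the critical discount factor is (T−C)/(T−P) with T = 9, C = 7, P = 6.
δ* = (9−7)/(9−6) = 2/3.

2/3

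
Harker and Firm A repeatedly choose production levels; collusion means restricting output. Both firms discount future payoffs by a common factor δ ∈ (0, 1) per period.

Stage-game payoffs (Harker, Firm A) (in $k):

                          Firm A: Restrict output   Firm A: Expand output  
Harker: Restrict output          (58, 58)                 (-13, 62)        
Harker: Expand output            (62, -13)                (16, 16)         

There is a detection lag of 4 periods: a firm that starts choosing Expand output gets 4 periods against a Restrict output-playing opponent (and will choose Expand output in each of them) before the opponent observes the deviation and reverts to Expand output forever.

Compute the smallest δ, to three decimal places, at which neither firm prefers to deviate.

The best deviation is to choose Expand output for all 4 undetected periods, earning 62 each, then 16 forever once detected.
Deviation value: 62(1−δ^4)/(1−δ) + 16δ^4/(1−δ); cooperation value: 58/(1−δ).
IC: 58 ≥ 62(1−δ^4) + 16δ^4 = 62 − 46δ^4.
So δ^4 ≥ 4/46 = 2/23, giving δ ≥ (2/23)^(1/4) ≈ 0.543.

0.543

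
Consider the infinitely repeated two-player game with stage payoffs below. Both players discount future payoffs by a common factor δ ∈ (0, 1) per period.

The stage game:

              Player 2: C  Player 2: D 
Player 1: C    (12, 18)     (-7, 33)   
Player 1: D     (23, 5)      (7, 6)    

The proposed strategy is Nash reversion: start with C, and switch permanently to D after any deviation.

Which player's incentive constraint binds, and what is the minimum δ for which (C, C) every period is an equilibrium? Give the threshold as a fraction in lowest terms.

Player 1: cooperation gives 12 each period; deviation gives 23 once then 7 forever.
  12/(1−δ) ≥ 23 + 7δ/(1−δ) ⇒ δ ≥ 11/16.
Player 2: cooperation gives 18 each period; deviation gives 33 once then 6 forever.
  δ ≥ 15/27 = 5/9.
Both must hold, so the binding constraint is Player 1's: δ ≥ 11/16.

Player 1; δ ≥ 11/16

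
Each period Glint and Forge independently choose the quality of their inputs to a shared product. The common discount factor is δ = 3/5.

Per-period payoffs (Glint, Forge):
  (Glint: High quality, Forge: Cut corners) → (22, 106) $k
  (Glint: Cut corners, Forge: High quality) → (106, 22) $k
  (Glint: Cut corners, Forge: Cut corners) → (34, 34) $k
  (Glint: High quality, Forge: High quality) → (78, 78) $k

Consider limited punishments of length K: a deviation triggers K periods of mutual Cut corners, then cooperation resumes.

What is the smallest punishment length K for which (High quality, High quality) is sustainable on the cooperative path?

2

IC: δ(1−δ^K)/(1−δ) ≥ (106−78)/(78−34) = 7/11.
With δ = 3/5: need 1 − δ^K ≥ 7/11·(1−3/5)/(3/5), i.e. δ^K ≤ 0.5758.
Since (3/5)^1 = 0.6000 and (3/5)^2 = 0.3600, the smallest such K is 2.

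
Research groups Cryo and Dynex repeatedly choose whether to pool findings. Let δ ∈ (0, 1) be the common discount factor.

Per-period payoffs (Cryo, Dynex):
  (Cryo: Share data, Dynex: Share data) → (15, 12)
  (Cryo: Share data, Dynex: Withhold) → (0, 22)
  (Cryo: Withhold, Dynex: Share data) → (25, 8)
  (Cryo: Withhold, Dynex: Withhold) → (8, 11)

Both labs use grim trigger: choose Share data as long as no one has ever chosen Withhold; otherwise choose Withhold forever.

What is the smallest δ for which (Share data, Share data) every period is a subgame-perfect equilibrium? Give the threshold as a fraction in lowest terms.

10/11

For Cryo: deviation gain 25−15 = 10, per-period punishment loss 15−8 = 7. IC gives δ ≥ 10/17.
For Dynex: gain 10, loss 1 per period, so δ ≥ 10/11.
The tighter constraint is Dynex's, so cooperation needs δ ≥ 10/11.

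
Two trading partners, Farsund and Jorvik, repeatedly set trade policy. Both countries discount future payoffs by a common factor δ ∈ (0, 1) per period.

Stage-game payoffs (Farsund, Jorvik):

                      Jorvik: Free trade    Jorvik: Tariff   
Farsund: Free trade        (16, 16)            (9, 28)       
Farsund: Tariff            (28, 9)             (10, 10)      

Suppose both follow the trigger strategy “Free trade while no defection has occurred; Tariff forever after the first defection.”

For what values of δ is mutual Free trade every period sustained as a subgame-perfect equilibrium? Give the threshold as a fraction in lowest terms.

16/(1−δ) ≥ 28 + 10δ/(1−δ)
16 ≥ 28 − 18δ
δ ≥ 12/18 = 2/3.

2/3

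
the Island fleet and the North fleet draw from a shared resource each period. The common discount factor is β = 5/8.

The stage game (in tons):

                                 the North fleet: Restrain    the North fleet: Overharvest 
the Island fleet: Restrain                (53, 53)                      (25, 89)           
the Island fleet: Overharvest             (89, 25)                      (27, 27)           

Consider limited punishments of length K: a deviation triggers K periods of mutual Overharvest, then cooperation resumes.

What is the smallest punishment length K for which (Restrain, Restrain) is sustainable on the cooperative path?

4

Need Σ_{k=1}^{K} β^k ≥ (89−53)/(53−27) = 1.3846 at β = 5/8.
At K = 3 the sum is 1.2598 < 1.3846; at K = 4 it is 1.4124 ≥ 1.3846.
So the minimum punishment length is K = 4.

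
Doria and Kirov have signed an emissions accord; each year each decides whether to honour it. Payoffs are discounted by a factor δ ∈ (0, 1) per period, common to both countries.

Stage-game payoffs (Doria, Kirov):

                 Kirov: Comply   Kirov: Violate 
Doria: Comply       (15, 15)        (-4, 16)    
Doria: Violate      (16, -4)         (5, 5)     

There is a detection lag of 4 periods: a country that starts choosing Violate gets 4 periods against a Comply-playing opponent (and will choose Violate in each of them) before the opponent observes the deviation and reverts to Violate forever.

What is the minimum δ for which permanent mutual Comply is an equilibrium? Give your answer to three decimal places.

A deviator earns 16 for 4 periods, then 5 forever; cooperating earns 15 forever. Multiplying the IC by (1−δ):
15 ≥ 16(1−δ^4) + 5δ^4, so 11·δ^4 ≥ 1 and δ^4 ≥ 1/11.
δ ≥ (1/11)^(1/4) ≈ 0.549.

0.549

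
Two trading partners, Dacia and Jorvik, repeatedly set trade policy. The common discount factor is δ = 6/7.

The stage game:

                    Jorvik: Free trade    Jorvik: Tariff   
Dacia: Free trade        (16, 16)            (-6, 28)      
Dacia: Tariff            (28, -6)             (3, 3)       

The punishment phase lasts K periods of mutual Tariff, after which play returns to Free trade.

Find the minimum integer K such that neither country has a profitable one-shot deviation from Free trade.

No profitable deviation requires (16−3)(δ+…+δ^K) ≥ 28−16, i.e. δ+…+δ^K ≥ 12/13 ≈ 0.9231.
With δ = 6/7, the partial sums are K=1: 0.8571, K=2: 1.5918.
K = 2 is the first length at which the sum reaches 0.9231.

2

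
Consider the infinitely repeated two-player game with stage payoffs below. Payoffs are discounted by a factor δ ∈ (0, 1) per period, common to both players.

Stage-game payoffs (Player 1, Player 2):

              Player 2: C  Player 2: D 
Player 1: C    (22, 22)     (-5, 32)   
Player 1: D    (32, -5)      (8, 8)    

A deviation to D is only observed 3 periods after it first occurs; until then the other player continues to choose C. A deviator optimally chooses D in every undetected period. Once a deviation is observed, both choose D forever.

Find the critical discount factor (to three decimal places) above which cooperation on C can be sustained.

Deviating for the 3 undetected periods gains 32−22 = 10 per period over cooperation, then loses 22−8 = 14 per period forever once punishment starts.
Gain: 10(1 + δ + … + δ^2); loss: 14·δ^3/(1−δ).
No profitable deviation ⇔ 10(1−δ^3) ≤ 14·δ^3, i.e. δ^3 ≥ 10/(10+14) = 5/12.
Hence δ ≥ (5/12)^(1/3) ≈ 0.747.

0.747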